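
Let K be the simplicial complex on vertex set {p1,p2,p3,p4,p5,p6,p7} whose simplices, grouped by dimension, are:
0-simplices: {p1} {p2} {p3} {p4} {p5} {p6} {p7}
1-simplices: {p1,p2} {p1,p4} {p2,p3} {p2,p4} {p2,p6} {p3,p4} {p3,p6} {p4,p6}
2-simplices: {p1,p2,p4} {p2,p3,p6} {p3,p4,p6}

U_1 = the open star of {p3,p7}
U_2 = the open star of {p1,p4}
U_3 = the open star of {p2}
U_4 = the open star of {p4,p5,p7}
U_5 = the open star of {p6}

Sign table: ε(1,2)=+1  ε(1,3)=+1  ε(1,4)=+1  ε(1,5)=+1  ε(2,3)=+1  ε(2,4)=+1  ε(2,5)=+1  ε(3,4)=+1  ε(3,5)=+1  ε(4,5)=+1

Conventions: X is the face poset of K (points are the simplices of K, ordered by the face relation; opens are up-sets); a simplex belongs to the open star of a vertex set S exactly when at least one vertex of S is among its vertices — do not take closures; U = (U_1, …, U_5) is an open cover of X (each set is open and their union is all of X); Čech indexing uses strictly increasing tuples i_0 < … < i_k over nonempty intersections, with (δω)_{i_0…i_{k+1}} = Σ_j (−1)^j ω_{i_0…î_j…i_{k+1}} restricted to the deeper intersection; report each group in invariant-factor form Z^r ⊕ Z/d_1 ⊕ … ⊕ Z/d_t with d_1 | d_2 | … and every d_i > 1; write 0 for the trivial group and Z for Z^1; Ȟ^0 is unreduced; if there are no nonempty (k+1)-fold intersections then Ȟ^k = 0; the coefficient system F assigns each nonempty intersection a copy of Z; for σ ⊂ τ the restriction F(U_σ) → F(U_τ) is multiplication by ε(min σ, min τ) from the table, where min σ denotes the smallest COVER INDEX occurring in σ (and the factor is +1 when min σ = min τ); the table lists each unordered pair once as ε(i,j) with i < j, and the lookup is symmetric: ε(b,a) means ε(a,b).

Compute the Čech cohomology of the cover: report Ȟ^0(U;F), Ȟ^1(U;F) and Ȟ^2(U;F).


cover nerve:
  U1={{p3},{p7},{p2,p3},{p3,p4},{p3,p6},{p2,p3,p6},{p3,p4,p6}} U2={{p1},{p4},{p1,p2},{p1,p4},{p2,p4},{p3,p4},{p4,p6},{p1,p2,p4},{p3,p4,p6}} U3={{p2},{p1,p2},{p2,p3},{p2,p4},{p2,p6},{p1,p2,p4},{p2,p3,p6}} U4={{p4},{p5},{p7},{p1,p4},{p2,p4},{p3,p4},{p4,p6},{p1,p2,p4},{p3,p4,p6}} U5={{p6},{p2,p6},{p3,p6},{p4,p6},{p2,p3,p6},{p3,p4,p6}}
  U12={{p3,p4},{p3,p4,p6}} U13={{p2,p3},{p2,p3,p6}} U14={{p7},{p3,p4},{p3,p4,p6}} U15={{p3,p6},{p2,p3,p6},{p3,p4,p6}} U23={{p1,p2},{p2,p4},{p1,p2,p4}} U24={{p4},{p1,p4},{p2,p4},{p3,p4},{p4,p6},{p1,p2,p4},{p3,p4,p6}} U25={{p4,p6},{p3,p4,p6}} U34={{p2,p4},{p1,p2,p4}} U35={{p2,p6},{p2,p3,p6}} U45={{p4,p6},{p3,p4,p6}}
  U124={{p3,p4},{p3,p4,p6}} U125={{p3,p4,p6}} U135={{p2,p3,p6}} U145={{p3,p4,p6}} U234={{p2,p4},{p1,p2,p4}} U245={{p4,p6},{p3,p4,p6}}
  U1245={{p3,p4,p6}}
C dims 5,10,6,1; δ0: rk 4, SNF 1^4; δ1: rk 5, SNF 1^5; δ2: rk 1, SNF 1^1
Ȟ^0: (5−4)−0=1 ⇒ Z
Ȟ^1: (10−5)−4=1 ⇒ Z
Ȟ^2: (6−1)−5=0 ⇒ 0

Ȟ^0 = Z, Ȟ^1 = Z, Ȟ^2 = 0


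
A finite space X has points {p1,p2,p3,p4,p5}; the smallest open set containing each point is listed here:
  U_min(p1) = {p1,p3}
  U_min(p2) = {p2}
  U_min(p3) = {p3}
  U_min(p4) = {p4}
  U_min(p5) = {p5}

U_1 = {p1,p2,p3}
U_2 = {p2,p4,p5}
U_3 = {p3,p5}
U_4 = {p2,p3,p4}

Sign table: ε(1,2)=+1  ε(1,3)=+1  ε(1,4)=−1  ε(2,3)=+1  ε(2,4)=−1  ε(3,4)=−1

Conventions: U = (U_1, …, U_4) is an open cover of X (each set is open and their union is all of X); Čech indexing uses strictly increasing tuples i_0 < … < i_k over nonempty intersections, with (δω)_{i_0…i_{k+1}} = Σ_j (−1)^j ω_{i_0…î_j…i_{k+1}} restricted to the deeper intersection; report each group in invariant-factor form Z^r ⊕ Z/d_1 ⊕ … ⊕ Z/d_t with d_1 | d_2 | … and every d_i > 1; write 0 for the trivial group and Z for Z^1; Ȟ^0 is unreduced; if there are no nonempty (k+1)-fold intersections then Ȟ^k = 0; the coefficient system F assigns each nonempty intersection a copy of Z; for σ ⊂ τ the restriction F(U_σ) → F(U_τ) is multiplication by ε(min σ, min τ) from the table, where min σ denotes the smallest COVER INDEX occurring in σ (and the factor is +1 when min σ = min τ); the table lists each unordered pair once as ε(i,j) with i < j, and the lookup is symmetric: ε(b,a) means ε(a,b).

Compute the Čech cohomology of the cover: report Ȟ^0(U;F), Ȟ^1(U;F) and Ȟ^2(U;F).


intersection data:
  U12={p2} U13={p3} U14={p2,p3} U23={p5} U24={p2,p4} U34={p3}
  U124={p2} U134={p3}
C dims 4,6,2; δ0: rk 3, SNF 1^3; δ1: rk 2, SNF 1^2
Ȟ^0 = (4 − 3) − 0 = 1, so Ȟ^0 ≅ Z
Ȟ^1 = (6 − 2) − 3 = 1, so Ȟ^1 ≅ Z
Ȟ^2 = (2 − 0) − 2 = 0, so Ȟ^2 ≅ 0

Ȟ^0(U;F) ≅ Z, Ȟ^1(U;F) ≅ Z, Ȟ^2(U;F) ≅ 0


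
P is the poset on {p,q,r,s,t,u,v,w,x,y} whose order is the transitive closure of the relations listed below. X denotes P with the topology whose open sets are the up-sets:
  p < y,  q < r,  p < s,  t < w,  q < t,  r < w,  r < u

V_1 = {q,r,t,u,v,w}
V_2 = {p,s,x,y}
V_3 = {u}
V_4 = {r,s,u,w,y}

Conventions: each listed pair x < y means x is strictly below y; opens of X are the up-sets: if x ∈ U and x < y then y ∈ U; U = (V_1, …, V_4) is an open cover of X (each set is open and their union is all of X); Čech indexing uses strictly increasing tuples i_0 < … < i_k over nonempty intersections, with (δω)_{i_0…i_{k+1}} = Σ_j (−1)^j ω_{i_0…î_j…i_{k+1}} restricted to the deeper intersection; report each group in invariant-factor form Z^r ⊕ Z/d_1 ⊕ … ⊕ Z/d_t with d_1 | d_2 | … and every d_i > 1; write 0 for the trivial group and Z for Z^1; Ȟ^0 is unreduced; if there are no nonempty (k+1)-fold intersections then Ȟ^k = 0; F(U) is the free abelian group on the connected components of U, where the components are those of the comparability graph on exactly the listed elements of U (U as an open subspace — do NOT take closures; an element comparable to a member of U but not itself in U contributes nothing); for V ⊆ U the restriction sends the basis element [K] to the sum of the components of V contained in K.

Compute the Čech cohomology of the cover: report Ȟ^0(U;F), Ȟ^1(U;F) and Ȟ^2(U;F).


nerve simplices:
  V13={u} V14={r,u,w} V24={s,y} V34={u}
  V134={u}
components per intersection:
  V1: {q,r,t,u,w} {v}
  V2: {p,s,y} {x}
  V3: {u}
  V4: {r,u,w} {s} {y}
  V13: {u}
  V14: {r,u,w}
  V24: {s} {y}
  V34: {u}
  V134: {u}
C dims 8,5,1; δ0: rk 4, SNF 1^4; δ1: rk 1, SNF 1^1
degree 0: 8−4−0 = 4 → Ȟ^0 ≅ Z^4
degree 1: 5−1−4 = 0 → Ȟ^1 ≅ 0
degree 2: 1−0−1 = 0 → Ȟ^2 ≅ 0

Ȟ^0(U;F) ≅ Z^4; Ȟ^1(U;F) ≅ 0; Ȟ^2(U;F) ≅ 0


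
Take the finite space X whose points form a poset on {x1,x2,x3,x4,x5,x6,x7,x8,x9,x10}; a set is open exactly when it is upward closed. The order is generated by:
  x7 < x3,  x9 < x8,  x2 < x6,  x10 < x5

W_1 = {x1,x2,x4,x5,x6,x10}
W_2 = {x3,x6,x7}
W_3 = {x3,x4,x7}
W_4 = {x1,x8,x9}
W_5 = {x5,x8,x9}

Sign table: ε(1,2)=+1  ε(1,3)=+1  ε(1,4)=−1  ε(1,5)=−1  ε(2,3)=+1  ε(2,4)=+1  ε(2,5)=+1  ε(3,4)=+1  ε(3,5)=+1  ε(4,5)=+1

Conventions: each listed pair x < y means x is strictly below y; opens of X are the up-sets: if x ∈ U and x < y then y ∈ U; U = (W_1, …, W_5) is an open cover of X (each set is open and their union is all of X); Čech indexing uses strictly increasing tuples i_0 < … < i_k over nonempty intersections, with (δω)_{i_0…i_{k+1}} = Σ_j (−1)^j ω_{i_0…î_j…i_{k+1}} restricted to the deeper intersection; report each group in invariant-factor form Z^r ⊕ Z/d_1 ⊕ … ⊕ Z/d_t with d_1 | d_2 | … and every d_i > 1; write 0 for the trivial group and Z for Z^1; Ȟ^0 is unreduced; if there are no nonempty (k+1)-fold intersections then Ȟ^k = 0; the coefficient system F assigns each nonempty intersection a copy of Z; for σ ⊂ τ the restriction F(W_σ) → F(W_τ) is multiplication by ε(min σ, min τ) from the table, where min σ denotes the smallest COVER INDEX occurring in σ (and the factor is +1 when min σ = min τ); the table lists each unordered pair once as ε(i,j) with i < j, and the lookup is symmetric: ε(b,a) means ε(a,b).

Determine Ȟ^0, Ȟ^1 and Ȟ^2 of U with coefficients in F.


Ȟ^0(U;F) ≅ Z,  Ȟ^1(U;F) ≅ Z^2,  Ȟ^2(U;F) ≅ 0

cover nerve:
  W12={x6} W13={x4} W14={x1} W15={x5} W23={x3,x7} W45={x8,x9}
C dims 5,6; δ0: rk 4, SNF 1^4
Ȟ^0: (5−4)−0=1 ⇒ Z
Ȟ^1: (6−0)−4=2 ⇒ Z^2
Ȟ^2: (0−0)−0=0 ⇒ 0


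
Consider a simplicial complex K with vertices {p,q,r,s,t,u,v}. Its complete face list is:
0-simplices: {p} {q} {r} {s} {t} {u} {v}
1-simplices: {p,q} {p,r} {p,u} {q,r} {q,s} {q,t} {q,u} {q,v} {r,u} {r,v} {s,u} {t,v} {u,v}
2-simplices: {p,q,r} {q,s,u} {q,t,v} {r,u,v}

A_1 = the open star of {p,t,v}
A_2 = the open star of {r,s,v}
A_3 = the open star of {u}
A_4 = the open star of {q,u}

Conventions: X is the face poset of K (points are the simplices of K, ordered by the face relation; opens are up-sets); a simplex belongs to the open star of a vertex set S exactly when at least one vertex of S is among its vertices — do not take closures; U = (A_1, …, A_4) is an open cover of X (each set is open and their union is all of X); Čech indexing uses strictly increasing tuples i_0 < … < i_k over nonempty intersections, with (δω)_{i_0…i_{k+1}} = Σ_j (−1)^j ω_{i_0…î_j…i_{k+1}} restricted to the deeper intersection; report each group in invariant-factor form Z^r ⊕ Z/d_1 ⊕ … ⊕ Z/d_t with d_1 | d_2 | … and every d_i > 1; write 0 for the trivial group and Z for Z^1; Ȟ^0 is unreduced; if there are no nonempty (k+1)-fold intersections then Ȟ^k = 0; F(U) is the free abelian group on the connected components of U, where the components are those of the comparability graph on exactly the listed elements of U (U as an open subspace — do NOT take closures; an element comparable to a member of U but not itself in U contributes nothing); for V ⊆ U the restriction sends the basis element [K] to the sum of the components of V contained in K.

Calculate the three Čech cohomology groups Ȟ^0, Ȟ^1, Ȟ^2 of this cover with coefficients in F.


intersection data:
  A1={{p},{t},{v},{p,q},{p,r},{p,u},{q,t},{q,v},{r,v},{t,v},{u,v},{p,q,r},{q,t,v},{r,u,v}} A2={{r},{s},{v},{p,r},{q,r},{q,s},{q,v},{r,u},{r,v},{s,u},{t,v},{u,v},{p,q,r},{q,s,u},{q,t,v},{r,u,v}} A3={{u},{p,u},{q,u},{r,u},{s,u},{u,v},{q,s,u},{r,u,v}} A4={{q},{u},{p,q},{p,u},{q,r},{q,s},{q,t},{q,u},{q,v},{r,u},{s,u},{u,v},{p,q,r},{q,s,u},{q,t,v},{r,u,v}}
  A12={{v},{p,r},{q,v},{r,v},{t,v},{u,v},{p,q,r},{q,t,v},{r,u,v}} A13={{p,u},{u,v},{r,u,v}} A14={{p,q},{p,u},{q,t},{q,v},{u,v},{p,q,r},{q,t,v},{r,u,v}} A23={{r,u},{s,u},{u,v},{q,s,u},{r,u,v}} A24={{q,r},{q,s},{q,v},{r,u},{s,u},{u,v},{p,q,r},{q,s,u},{q,t,v},{r,u,v}} A34={{u},{p,u},{q,u},{r,u},{s,u},{u,v},{q,s,u},{r,u,v}}
  A123={{u,v},{r,u,v}} A124={{q,v},{u,v},{p,q,r},{q,t,v},{r,u,v}} A134={{p,u},{u,v},{r,u,v}} A234={{r,u},{s,u},{u,v},{q,s,u},{r,u,v}}
  A1234={{u,v},{r,u,v}}
components per intersection:
  A1: {{p},{p,q},{p,r},{p,u},{p,q,r}} {{t},{v},{q,t},{q,v},{r,v},{t,v},{u,v},{q,t,v},{r,u,v}}
  A2: {{r},{v},{p,r},{q,r},{q,v},{r,u},{r,v},{t,v},{u,v},{p,q,r},{q,t,v},{r,u,v}} {{s},{q,s},{s,u},{q,s,u}}
  A3: {{u},{p,u},{q,u},{r,u},{s,u},{u,v},{q,s,u},{r,u,v}}
  A4: {{q},{u},{p,q},{p,u},{q,r},{q,s},{q,t},{q,u},{q,v},{r,u},{s,u},{u,v},{p,q,r},{q,s,u},{q,t,v},{r,u,v}}
  A12: {{v},{q,v},{r,v},{t,v},{u,v},{q,t,v},{r,u,v}} {{p,r},{p,q,r}}
  A13: {{p,u}} {{u,v},{r,u,v}}
  A14: {{p,q},{p,q,r}} {{p,u}} {{q,t},{q,v},{q,t,v}} {{u,v},{r,u,v}}
  A23: {{r,u},{u,v},{r,u,v}} {{s,u},{q,s,u}}
  A24: {{q,r},{p,q,r}} {{q,s},{s,u},{q,s,u}} {{q,v},{q,t,v}} {{r,u},{u,v},{r,u,v}}
  A34: {{u},{p,u},{q,u},{r,u},{s,u},{u,v},{q,s,u},{r,u,v}}
  A123: {{u,v},{r,u,v}}
  A124: {{q,v},{q,t,v}} {{u,v},{r,u,v}} {{p,q,r}}
  A134: {{p,u}} {{u,v},{r,u,v}}
  A234: {{r,u},{u,v},{r,u,v}} {{s,u},{q,s,u}}
  A1234: {{u,v},{r,u,v}}
C dims 6,15,8,1; δ0: rk 5, SNF 1^5; δ1: rk 7, SNF 1^7; δ2: rk 1, SNF 1^1
Ȟ^0 = (6 − 5) − 0 = 1, so Ȟ^0 ≅ Z
Ȟ^1 = (15 − 7) − 5 = 3, so Ȟ^1 ≅ Z^3
Ȟ^2 = (8 − 1) − 7 = 0, so Ȟ^2 ≅ 0

Ȟ^0(U;F) ≅ Z; Ȟ^1(U;F) ≅ Z^3; Ȟ^2(U;F) ≅ 0


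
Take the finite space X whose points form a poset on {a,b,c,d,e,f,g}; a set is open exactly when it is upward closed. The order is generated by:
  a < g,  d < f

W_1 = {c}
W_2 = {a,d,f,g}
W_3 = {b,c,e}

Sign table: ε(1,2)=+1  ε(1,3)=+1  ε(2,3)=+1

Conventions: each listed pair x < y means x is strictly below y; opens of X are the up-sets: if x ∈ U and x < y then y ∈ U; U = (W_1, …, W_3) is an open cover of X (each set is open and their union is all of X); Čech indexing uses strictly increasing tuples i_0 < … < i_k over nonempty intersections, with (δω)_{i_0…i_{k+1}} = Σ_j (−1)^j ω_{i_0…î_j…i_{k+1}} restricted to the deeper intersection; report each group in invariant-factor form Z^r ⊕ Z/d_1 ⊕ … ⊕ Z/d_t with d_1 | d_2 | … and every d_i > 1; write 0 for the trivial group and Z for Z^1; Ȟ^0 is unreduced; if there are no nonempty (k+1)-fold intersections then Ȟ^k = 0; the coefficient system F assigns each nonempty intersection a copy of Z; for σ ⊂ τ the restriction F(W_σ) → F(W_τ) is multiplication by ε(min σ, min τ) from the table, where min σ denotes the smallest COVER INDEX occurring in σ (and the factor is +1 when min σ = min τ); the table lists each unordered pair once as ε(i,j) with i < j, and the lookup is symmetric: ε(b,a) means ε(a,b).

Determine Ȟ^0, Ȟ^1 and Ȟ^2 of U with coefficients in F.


Ȟ^0 ≅ Z^2; Ȟ^1 ≅ 0; Ȟ^2 ≅ 0

intersection data:
  W13={c}
C dims 3,1; δ0: rk 1, SNF 1^1
Ȟ^0 = (3 − 1) − 0 = 2, so Ȟ^0 ≅ Z^2
Ȟ^1 = (1 − 0) − 1 = 0, so Ȟ^1 ≅ 0
Ȟ^2 = (0 − 0) − 0 = 0, so Ȟ^2 ≅ 0


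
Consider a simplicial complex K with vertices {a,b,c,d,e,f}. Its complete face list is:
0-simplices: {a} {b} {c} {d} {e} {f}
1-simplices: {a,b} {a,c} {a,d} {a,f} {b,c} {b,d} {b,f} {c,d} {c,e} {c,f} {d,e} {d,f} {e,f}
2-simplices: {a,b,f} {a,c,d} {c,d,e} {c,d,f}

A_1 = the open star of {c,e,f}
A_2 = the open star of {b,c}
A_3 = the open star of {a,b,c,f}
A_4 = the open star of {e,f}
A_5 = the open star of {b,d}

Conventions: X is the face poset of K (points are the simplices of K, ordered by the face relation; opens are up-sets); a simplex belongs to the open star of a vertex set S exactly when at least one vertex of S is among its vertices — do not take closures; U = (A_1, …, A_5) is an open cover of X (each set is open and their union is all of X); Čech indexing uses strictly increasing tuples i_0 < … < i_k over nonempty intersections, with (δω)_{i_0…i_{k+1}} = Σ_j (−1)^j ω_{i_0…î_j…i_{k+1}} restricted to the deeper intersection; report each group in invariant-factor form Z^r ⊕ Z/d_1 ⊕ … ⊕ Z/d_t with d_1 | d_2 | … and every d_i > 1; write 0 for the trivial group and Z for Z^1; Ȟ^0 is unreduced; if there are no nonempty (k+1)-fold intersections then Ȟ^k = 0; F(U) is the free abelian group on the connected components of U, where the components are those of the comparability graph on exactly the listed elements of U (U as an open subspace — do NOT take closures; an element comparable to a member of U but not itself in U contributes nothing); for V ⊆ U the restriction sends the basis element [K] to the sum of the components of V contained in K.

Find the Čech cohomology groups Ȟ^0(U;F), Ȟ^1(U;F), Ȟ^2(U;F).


nonempty intersections:
  A1={{c},{e},{f},{a,c},{a,f},{b,c},{b,f},{c,d},{c,e},{c,f},{d,e},{d,f},{e,f},{a,b,f},{a,c,d},{c,d,e},{c,d,f}} A2={{b},{c},{a,b},{a,c},{b,c},{b,d},{b,f},{c,d},{c,e},{c,f},{a,b,f},{a,c,d},{c,d,e},{c,d,f}} A3={{a},{b},{c},{f},{a,b},{a,c},{a,d},{a,f},{b,c},{b,d},{b,f},{c,d},{c,e},{c,f},{d,f},{e,f},{a,b,f},{a,c,d},{c,d,e},{c,d,f}} A4={{e},{f},{a,f},{b,f},{c,e},{c,f},{d,e},{d,f},{e,f},{a,b,f},{c,d,e},{c,d,f}} A5={{b},{d},{a,b},{a,d},{b,c},{b,d},{b,f},{c,d},{d,e},{d,f},{a,b,f},{a,c,d},{c,d,e},{c,d,f}}
  A12={{c},{a,c},{b,c},{b,f},{c,d},{c,e},{c,f},{a,b,f},{a,c,d},{c,d,e},{c,d,f}} A13={{c},{f},{a,c},{a,f},{b,c},{b,f},{c,d},{c,e},{c,f},{d,f},{e,f},{a,b,f},{a,c,d},{c,d,e},{c,d,f}} A14={{e},{f},{a,f},{b,f},{c,e},{c,f},{d,e},{d,f},{e,f},{a,b,f},{c,d,e},{c,d,f}} A15={{b,c},{b,f},{c,d},{d,e},{d,f},{a,b,f},{a,c,d},{c,d,e},{c,d,f}} A23={{b},{c},{a,b},{a,c},{b,c},{b,d},{b,f},{c,d},{c,e},{c,f},{a,b,f},{a,c,d},{c,d,e},{c,d,f}} A24={{b,f},{c,e},{c,f},{a,b,f},{c,d,e},{c,d,f}} A25={{b},{a,b},{b,c},{b,d},{b,f},{c,d},{a,b,f},{a,c,d},{c,d,e},{c,d,f}} A34={{f},{a,f},{b,f},{c,e},{c,f},{d,f},{e,f},{a,b,f},{c,d,e},{c,d,f}} A35={{b},{a,b},{a,d},{b,c},{b,d},{b,f},{c,d},{d,f},{a,b,f},{a,c,d},{c,d,e},{c,d,f}} A45={{b,f},{d,e},{d,f},{a,b,f},{c,d,e},{c,d,f}}
  A123={{c},{a,c},{b,c},{b,f},{c,d},{c,e},{c,f},{a,b,f},{a,c,d},{c,d,e},{c,d,f}} A124={{b,f},{c,e},{c,f},{a,b,f},{c,d,e},{c,d,f}} A125={{b,c},{b,f},{c,d},{a,b,f},{a,c,d},{c,d,e},{c,d,f}} A134={{f},{a,f},{b,f},{c,e},{c,f},{d,f},{e,f},{a,b,f},{c,d,e},{c,d,f}} A135={{b,c},{b,f},{c,d},{d,f},{a,b,f},{a,c,d},{c,d,e},{c,d,f}} A145={{b,f},{d,e},{d,f},{a,b,f},{c,d,e},{c,d,f}} A234={{b,f},{c,e},{c,f},{a,b,f},{c,d,e},{c,d,f}} A235={{b},{a,b},{b,c},{b,d},{b,f},{c,d},{a,b,f},{a,c,d},{c,d,e},{c,d,f}} A245={{b,f},{a,b,f},{c,d,e},{c,d,f}} A345={{b,f},{d,f},{a,b,f},{c,d,e},{c,d,f}}
  A1234={{b,f},{c,e},{c,f},{a,b,f},{c,d,e},{c,d,f}} A1235={{b,c},{b,f},{c,d},{a,b,f},{a,c,d},{c,d,e},{c,d,f}} A1245={{b,f},{a,b,f},{c,d,e},{c,d,f}} A1345={{b,f},{d,f},{a,b,f},{c,d,e},{c,d,f}} A2345={{b,f},{a,b,f},{c,d,e},{c,d,f}}
  A12345={{b,f},{a,b,f},{c,d,e},{c,d,f}}
components per intersection:
  A1: {{c},{e},{f},{a,c},{a,f},{b,c},{b,f},{c,d},{c,e},{c,f},{d,e},{d,f},{e,f},{a,b,f},{a,c,d},{c,d,e},{c,d,f}}
  A2: {{b},{c},{a,b},{a,c},{b,c},{b,d},{b,f},{c,d},{c,e},{c,f},{a,b,f},{a,c,d},{c,d,e},{c,d,f}}
  A3: {{a},{b},{c},{f},{a,b},{a,c},{a,d},{a,f},{b,c},{b,d},{b,f},{c,d},{c,e},{c,f},{d,f},{e,f},{a,b,f},{a,c,d},{c,d,e},{c,d,f}}
  A4: {{e},{f},{a,f},{b,f},{c,e},{c,f},{d,e},{d,f},{e,f},{a,b,f},{c,d,e},{c,d,f}}
  A5: {{b},{d},{a,b},{a,d},{b,c},{b,d},{b,f},{c,d},{d,e},{d,f},{a,b,f},{a,c,d},{c,d,e},{c,d,f}}
  A12: {{c},{a,c},{b,c},{c,d},{c,e},{c,f},{a,c,d},{c,d,e},{c,d,f}} {{b,f},{a,b,f}}
  A13: {{c},{f},{a,c},{a,f},{b,c},{b,f},{c,d},{c,e},{c,f},{d,f},{e,f},{a,b,f},{a,c,d},{c,d,e},{c,d,f}}
  A14: {{e},{f},{a,f},{b,f},{c,e},{c,f},{d,e},{d,f},{e,f},{a,b,f},{c,d,e},{c,d,f}}
  A15: {{b,c}} {{b,f},{a,b,f}} {{c,d},{d,e},{d,f},{a,c,d},{c,d,e},{c,d,f}}
  A23: {{b},{c},{a,b},{a,c},{b,c},{b,d},{b,f},{c,d},{c,e},{c,f},{a,b,f},{a,c,d},{c,d,e},{c,d,f}}
  A24: {{b,f},{a,b,f}} {{c,e},{c,d,e}} {{c,f},{c,d,f}}
  A25: {{b},{a,b},{b,c},{b,d},{b,f},{a,b,f}} {{c,d},{a,c,d},{c,d,e},{c,d,f}}
  A34: {{f},{a,f},{b,f},{c,f},{d,f},{e,f},{a,b,f},{c,d,f}} {{c,e},{c,d,e}}
  A35: {{b},{a,b},{b,c},{b,d},{b,f},{a,b,f}} {{a,d},{c,d},{d,f},{a,c,d},{c,d,e},{c,d,f}}
  A45: {{b,f},{a,b,f}} {{d,e},{c,d,e}} {{d,f},{c,d,f}}
  A123: {{c},{a,c},{b,c},{c,d},{c,e},{c,f},{a,c,d},{c,d,e},{c,d,f}} {{b,f},{a,b,f}}
  A124: {{b,f},{a,b,f}} {{c,e},{c,d,e}} {{c,f},{c,d,f}}
  A125: {{b,c}} {{b,f},{a,b,f}} {{c,d},{a,c,d},{c,d,e},{c,d,f}}
  A134: {{f},{a,f},{b,f},{c,f},{d,f},{e,f},{a,b,f},{c,d,f}} {{c,e},{c,d,e}}
  A135: {{b,c}} {{b,f},{a,b,f}} {{c,d},{d,f},{a,c,d},{c,d,e},{c,d,f}}
  A145: {{b,f},{a,b,f}} {{d,e},{c,d,e}} {{d,f},{c,d,f}}
  A234: {{b,f},{a,b,f}} {{c,e},{c,d,e}} {{c,f},{c,d,f}}
  A235: {{b},{a,b},{b,c},{b,d},{b,f},{a,b,f}} {{c,d},{a,c,d},{c,d,e},{c,d,f}}
  A245: {{b,f},{a,b,f}} {{c,d,e}} {{c,d,f}}
  A345: {{b,f},{a,b,f}} {{d,f},{c,d,f}} {{c,d,e}}
  A1234: {{b,f},{a,b,f}} {{c,e},{c,d,e}} {{c,f},{c,d,f}}
  A1235: {{b,c}} {{b,f},{a,b,f}} {{c,d},{a,c,d},{c,d,e},{c,d,f}}
  A1245: {{b,f},{a,b,f}} {{c,d,e}} {{c,d,f}}
  A1345: {{b,f},{a,b,f}} {{d,f},{c,d,f}} {{c,d,e}}
  A2345: {{b,f},{a,b,f}} {{c,d,e}} {{c,d,f}}
  A12345: {{b,f},{a,b,f}} {{c,d,e}} {{c,d,f}}
C dims 5,20,27,15; δ0: rk 4, SNF 1^4; δ1: rk 15, SNF 1^15; δ2: rk 12, SNF 1^12
Ȟ^0: (5−4)−0=1 ⇒ Z
Ȟ^1: (20−15)−4=1 ⇒ Z
Ȟ^2: (27−12)−15=0 ⇒ 0

Ȟ^0 ≅ Z; Ȟ^1 ≅ Z; Ȟ^2 ≅ 0


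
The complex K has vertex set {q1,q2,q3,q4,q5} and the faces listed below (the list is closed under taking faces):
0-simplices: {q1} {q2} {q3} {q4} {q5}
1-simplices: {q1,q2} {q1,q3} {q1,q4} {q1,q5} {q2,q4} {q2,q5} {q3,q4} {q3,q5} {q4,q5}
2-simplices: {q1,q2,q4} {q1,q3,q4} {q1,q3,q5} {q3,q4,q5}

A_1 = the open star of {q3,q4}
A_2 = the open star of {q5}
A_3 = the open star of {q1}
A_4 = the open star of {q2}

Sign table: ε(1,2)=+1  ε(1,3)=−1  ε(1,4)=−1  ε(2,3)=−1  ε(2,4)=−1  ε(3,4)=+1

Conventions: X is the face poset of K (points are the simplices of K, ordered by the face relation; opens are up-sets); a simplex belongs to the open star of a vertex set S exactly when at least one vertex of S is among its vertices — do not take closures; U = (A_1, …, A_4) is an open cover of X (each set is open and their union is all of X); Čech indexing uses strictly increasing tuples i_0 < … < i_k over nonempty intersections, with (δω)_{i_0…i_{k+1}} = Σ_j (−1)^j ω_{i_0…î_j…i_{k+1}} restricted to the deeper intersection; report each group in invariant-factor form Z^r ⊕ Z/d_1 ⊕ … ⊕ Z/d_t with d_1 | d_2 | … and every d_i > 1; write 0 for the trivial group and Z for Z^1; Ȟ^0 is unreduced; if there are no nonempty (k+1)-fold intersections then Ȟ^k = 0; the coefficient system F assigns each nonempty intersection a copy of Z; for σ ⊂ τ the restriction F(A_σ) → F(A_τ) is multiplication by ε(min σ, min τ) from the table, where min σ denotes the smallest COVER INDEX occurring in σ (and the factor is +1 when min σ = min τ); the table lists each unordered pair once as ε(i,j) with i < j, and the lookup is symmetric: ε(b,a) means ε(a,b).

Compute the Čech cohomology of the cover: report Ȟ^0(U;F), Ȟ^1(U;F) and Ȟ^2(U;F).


Ȟ^0 ≅ Z; Ȟ^1 ≅ Z; Ȟ^2 ≅ 0

nonempty overlaps:
  A1={{q3},{q4},{q1,q3},{q1,q4},{q2,q4},{q3,q4},{q3,q5},{q4,q5},{q1,q2,q4},{q1,q3,q4},{q1,q3,q5},{q3,q4,q5}} A2={{q5},{q1,q5},{q2,q5},{q3,q5},{q4,q5},{q1,q3,q5},{q3,q4,q5}} A3={{q1},{q1,q2},{q1,q3},{q1,q4},{q1,q5},{q1,q2,q4},{q1,q3,q4},{q1,q3,q5}} A4={{q2},{q1,q2},{q2,q4},{q2,q5},{q1,q2,q4}}
  A12={{q3,q5},{q4,q5},{q1,q3,q5},{q3,q4,q5}} A13={{q1,q3},{q1,q4},{q1,q2,q4},{q1,q3,q4},{q1,q3,q5}} A14={{q2,q4},{q1,q2,q4}} A23={{q1,q5},{q1,q3,q5}} A24={{q2,q5}} A34={{q1,q2},{q1,q2,q4}}
  A123={{q1,q3,q5}} A134={{q1,q2,q4}}
C dims 4,6,2; δ0: rk 3, SNF 1^3; δ1: rk 2, SNF 1^2
degree 0: 4−3−0 = 1 → Ȟ^0 ≅ Z
degree 1: 6−2−3 = 1 → Ȟ^1 ≅ Z
degree 2: 2−0−2 = 0 → Ȟ^2 ≅ 0


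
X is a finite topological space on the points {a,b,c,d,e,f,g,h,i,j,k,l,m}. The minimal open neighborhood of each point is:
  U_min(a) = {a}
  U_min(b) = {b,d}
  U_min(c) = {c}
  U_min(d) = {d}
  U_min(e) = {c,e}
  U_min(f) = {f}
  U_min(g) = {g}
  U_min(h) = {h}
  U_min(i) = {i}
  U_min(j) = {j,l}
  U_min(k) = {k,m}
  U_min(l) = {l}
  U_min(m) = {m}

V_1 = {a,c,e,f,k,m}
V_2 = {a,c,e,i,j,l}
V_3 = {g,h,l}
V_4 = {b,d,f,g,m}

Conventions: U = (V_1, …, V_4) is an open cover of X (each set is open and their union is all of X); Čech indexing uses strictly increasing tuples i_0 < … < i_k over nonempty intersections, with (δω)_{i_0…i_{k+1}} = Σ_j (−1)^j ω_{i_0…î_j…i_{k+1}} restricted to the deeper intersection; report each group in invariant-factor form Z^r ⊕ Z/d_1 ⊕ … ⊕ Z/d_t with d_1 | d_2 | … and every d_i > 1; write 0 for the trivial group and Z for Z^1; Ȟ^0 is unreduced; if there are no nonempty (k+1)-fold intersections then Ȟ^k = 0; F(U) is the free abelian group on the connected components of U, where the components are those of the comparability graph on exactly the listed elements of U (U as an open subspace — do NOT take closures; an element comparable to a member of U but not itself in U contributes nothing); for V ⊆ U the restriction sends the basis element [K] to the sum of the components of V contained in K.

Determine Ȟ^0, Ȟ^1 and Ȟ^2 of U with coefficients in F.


nerve of the cover:
  V12={a,c,e} V14={f,m} V23={l} V34={g}
components per intersection:
  V1: {a} {c,e} {f} {k,m}
  V2: {a} {c,e} {i} {j,l}
  V3: {g} {h} {l}
  V4: {b,d} {f} {g} {m}
  V12: {a} {c,e}
  V14: {f} {m}
  V23: {l}
  V34: {g}
C dims 15,6; δ0: rk 6, SNF 1^6
Ȟ^0 = (15 − 6) − 0 = 9, so Ȟ^0 ≅ Z^9
Ȟ^1 = (6 − 0) − 6 = 0, so Ȟ^1 ≅ 0
Ȟ^2 = (0 − 0) − 0 = 0, so Ȟ^2 ≅ 0

Ȟ^0 = Z^9, Ȟ^1 = 0 and Ȟ^2 = 0


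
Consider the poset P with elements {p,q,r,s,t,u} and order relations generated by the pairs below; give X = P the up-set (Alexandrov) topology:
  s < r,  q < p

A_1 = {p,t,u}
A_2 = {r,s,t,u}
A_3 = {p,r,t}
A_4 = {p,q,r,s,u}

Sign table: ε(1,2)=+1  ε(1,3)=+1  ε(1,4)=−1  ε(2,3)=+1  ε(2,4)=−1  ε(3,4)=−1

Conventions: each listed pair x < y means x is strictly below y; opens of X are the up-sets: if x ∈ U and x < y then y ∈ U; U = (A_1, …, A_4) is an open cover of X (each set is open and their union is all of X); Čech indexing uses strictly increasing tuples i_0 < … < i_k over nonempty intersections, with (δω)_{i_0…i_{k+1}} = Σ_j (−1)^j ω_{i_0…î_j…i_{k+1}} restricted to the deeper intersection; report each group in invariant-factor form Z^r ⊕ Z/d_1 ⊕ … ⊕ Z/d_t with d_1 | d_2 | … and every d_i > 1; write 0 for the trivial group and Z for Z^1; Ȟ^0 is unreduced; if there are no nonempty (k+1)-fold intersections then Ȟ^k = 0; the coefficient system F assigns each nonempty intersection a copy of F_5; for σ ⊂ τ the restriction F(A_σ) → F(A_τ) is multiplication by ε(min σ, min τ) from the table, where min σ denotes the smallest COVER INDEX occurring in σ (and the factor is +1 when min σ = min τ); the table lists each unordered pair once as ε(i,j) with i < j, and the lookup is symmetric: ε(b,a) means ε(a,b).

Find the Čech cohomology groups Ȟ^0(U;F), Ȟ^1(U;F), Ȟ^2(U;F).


nonempty overlaps:
  A12={t,u} A13={p,t} A14={p,u} A23={r,t} A24={r,s,u} A34={p,r}
  A123={t} A124={u} A134={p} A234={r}
C dims 4,6,4; δ0: rk_F5 3; δ1: rk_F5 3
degree 0: 4−3−0 = 1 → Ȟ^0 ≅ Z/5
degree 1: 6−3−3 = 0 → Ȟ^1 ≅ 0
degree 2: 4−0−3 = 1 → Ȟ^2 ≅ Z/5

Ȟ^0(U;F) ≅ Z/5; Ȟ^1(U;F) ≅ 0; Ȟ^2(U;F) ≅ Z/5


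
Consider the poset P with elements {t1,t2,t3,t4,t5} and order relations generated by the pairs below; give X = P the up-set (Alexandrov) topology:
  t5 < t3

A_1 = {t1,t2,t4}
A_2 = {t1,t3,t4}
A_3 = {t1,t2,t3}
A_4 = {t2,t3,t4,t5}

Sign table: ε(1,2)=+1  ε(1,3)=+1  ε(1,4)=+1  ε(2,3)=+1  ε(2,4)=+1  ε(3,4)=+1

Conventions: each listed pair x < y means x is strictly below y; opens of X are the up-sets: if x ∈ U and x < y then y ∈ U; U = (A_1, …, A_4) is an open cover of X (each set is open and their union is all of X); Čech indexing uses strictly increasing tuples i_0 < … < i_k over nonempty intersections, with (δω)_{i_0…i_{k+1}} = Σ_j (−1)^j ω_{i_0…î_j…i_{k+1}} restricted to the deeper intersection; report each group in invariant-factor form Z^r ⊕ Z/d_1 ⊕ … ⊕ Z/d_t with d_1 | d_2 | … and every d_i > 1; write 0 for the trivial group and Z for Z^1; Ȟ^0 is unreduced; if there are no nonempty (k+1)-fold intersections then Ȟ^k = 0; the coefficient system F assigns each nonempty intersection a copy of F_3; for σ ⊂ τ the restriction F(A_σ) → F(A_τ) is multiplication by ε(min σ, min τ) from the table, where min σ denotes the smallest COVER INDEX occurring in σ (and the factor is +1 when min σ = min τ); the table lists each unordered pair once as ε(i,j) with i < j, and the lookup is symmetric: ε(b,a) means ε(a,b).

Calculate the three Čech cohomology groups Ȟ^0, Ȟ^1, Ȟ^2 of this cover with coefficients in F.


Ȟ^0(U;F) ≅ Z/3,  Ȟ^1(U;F) ≅ 0,  Ȟ^2(U;F) ≅ Z/3

nerve simplices:
  A12={t1,t4} A13={t1,t2} A14={t2,t4} A23={t1,t3} A24={t3,t4} A34={t2,t3}
  A123={t1} A124={t4} A134={t2} A234={t3}
C dims 4,6,4; δ0: rk_F3 3; δ1: rk_F3 3
degree 0: 4−3−0 = 1 → Ȟ^0 ≅ Z/3
degree 1: 6−3−3 = 0 → Ȟ^1 ≅ 0
degree 2: 4−0−3 = 1 → Ȟ^2 ≅ Z/3


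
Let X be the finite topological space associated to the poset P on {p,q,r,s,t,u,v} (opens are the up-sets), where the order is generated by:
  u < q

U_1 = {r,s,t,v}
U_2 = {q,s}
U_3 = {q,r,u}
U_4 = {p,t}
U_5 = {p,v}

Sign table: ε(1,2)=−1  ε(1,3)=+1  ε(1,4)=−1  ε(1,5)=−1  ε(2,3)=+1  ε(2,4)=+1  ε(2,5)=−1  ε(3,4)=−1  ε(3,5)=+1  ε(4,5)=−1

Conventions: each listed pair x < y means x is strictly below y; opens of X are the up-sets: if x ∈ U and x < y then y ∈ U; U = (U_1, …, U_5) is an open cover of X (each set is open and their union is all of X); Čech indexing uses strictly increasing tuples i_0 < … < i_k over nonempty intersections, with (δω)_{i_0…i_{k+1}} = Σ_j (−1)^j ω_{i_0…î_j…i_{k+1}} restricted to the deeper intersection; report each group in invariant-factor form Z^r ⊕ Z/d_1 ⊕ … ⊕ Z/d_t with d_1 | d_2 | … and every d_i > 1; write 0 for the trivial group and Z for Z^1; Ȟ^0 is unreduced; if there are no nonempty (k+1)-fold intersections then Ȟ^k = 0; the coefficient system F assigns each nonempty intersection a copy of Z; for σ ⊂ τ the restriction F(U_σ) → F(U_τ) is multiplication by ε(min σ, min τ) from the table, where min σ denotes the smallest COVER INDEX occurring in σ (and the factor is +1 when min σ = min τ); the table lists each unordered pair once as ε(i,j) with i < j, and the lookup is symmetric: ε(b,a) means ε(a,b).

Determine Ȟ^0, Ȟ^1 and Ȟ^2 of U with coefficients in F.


Ȟ^0 = 0; Ȟ^1 = Z ⊕ Z/2; Ȟ^2 = 0

cover nerve:
  U12={s} U13={r} U14={t} U15={v} U23={q} U45={p}
C dims 5,6; δ0: rk 5, SNF 1^4·2
Ȟ^0: (5−5)−0=0 ⇒ 0
Ȟ^1: (6−0)−5=1 plus torsion [2] ⇒ Z ⊕ Z/2
Ȟ^2: (0−0)−0=0 ⇒ 0


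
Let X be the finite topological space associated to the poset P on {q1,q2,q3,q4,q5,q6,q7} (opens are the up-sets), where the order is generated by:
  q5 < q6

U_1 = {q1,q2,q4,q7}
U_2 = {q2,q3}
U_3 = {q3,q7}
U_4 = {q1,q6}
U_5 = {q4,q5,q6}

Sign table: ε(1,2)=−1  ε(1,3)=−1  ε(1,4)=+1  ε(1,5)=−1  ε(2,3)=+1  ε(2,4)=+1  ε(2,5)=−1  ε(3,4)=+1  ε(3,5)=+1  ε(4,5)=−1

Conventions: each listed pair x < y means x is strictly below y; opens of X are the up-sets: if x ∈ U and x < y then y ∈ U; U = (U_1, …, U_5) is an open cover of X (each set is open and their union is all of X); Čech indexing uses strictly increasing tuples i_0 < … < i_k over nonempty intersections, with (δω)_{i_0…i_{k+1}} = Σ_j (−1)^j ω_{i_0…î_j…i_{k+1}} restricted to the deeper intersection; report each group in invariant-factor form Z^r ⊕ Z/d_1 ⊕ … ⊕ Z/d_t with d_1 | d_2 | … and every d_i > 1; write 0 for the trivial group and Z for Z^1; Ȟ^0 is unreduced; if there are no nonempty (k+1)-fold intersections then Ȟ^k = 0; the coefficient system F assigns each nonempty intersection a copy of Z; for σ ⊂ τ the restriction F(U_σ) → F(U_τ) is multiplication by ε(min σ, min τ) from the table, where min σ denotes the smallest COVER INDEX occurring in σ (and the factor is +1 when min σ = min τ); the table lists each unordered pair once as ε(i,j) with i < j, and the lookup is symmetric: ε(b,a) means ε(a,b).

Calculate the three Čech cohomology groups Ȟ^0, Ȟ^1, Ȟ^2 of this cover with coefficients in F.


Ȟ^0 ≅ Z, Ȟ^1 ≅ Z^2, Ȟ^2 ≅ 0

nerve simplices:
  U12={q2} U13={q7} U14={q1} U15={q4} U23={q3} U45={q6}
C dims 5,6; δ0: rk 4, SNF 1^4
degree 0: 5−4−0 = 1 → Ȟ^0 ≅ Z
degree 1: 6−0−4 = 2 → Ȟ^1 ≅ Z^2
degree 2: 0−0−0 = 0 → Ȟ^2 ≅ 0


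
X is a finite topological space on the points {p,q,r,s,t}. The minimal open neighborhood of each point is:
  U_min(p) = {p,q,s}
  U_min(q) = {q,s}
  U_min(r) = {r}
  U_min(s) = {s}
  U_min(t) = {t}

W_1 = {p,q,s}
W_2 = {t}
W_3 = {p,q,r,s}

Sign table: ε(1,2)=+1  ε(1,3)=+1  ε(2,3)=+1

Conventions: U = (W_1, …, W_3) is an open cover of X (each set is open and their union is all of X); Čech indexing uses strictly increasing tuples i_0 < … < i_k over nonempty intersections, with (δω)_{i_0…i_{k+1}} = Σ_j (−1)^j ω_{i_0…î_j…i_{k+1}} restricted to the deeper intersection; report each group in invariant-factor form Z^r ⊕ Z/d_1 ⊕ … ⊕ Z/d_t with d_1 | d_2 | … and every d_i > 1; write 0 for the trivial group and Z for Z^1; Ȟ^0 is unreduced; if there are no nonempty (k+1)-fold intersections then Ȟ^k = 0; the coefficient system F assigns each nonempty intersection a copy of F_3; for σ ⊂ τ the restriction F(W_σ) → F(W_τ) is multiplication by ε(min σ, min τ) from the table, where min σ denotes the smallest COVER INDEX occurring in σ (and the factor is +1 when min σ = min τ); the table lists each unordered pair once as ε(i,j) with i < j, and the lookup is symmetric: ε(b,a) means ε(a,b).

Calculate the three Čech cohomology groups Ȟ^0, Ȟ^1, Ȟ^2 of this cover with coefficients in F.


nonempty overlaps:
  W13={p,q,s}
C dims 3,1; δ0: rk_F3 1
degree 0: 3−1−0 = 2 → Ȟ^0 ≅ Z/3 ⊕ Z/3
degree 1: 1−0−1 = 0 → Ȟ^1 ≅ 0
degree 2: 0−0−0 = 0 → Ȟ^2 ≅ 0

Ȟ^0 = Z/3 ⊕ Z/3, Ȟ^1 = 0 and Ȟ^2 = 0


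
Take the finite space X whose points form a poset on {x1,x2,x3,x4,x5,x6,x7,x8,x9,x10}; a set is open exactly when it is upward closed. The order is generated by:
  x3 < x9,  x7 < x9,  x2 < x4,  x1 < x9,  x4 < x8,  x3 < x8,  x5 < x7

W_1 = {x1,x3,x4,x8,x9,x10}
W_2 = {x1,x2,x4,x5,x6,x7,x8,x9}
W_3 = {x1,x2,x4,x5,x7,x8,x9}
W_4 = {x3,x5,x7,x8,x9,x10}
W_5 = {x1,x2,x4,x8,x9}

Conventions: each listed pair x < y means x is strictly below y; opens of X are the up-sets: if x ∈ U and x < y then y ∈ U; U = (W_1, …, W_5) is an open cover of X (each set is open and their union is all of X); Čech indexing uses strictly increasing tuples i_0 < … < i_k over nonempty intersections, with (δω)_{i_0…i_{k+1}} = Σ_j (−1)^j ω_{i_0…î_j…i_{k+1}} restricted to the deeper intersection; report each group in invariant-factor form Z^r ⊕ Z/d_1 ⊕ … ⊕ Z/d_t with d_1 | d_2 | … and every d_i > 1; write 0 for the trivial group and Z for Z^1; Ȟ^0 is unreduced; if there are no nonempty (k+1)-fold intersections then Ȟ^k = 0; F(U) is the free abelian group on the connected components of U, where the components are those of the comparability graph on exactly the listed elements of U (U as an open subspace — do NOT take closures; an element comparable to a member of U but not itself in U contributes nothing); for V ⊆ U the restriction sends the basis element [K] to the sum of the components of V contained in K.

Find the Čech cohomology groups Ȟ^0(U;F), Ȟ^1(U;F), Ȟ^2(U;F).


nerve of the cover:
  W12={x1,x4,x8,x9} W13={x1,x4,x8,x9} W14={x3,x8,x9,x10} W15={x1,x4,x8,x9} W23={x1,x2,x4,x5,x7,x8,x9} W24={x5,x7,x8,x9} W25={x1,x2,x4,x8,x9} W34={x5,x7,x8,x9} W35={x1,x2,x4,x8,x9} W45={x8,x9}
  W123={x1,x4,x8,x9} W124={x8,x9} W125={x1,x4,x8,x9} W134={x8,x9} W135={x1,x4,x8,x9} W145={x8,x9} W234={x5,x7,x8,x9} W235={x1,x2,x4,x8,x9} W245={x8,x9} W345={x8,x9}
  W1234={x8,x9} W1235={x1,x4,x8,x9} W1245={x8,x9} W1345={x8,x9} W2345={x8,x9}
  W12345={x8,x9}
components per intersection:
  W1: {x1,x3,x4,x8,x9} {x10}
  W2: {x1,x5,x7,x9} {x2,x4,x8} {x6}
  W3: {x1,x5,x7,x9} {x2,x4,x8}
  W4: {x3,x5,x7,x8,x9} {x10}
  W5: {x1,x9} {x2,x4,x8}
  W12: {x1,x9} {x4,x8}
  W13: {x1,x9} {x4,x8}
  W14: {x3,x8,x9} {x10}
  W15: {x1,x9} {x4,x8}
  W23: {x1,x5,x7,x9} {x2,x4,x8}
  W24: {x5,x7,x9} {x8}
  W25: {x1,x9} {x2,x4,x8}
  W34: {x5,x7,x9} {x8}
  W35: {x1,x9} {x2,x4,x8}
  W45: {x8} {x9}
  W123: {x1,x9} {x4,x8}
  W124: {x8} {x9}
  W125: {x1,x9} {x4,x8}
  W134: {x8} {x9}
  W135: {x1,x9} {x4,x8}
  W145: {x8} {x9}
  W234: {x5,x7,x9} {x8}
  W235: {x1,x9} {x2,x4,x8}
  W245: {x8} {x9}
  W345: {x8} {x9}
  W1234: {x8} {x9}
  W1235: {x1,x9} {x4,x8}
  W1245: {x8} {x9}
  W1345: {x8} {x9}
  W2345: {x8} {x9}
  W12345: {x8} {x9}
C dims 11,20,20,10; δ0: rk 8, SNF 1^8; δ1: rk 12, SNF 1^12; δ2: rk 8, SNF 1^8
Ȟ^0 = (11 − 8) − 0 = 3, so Ȟ^0 ≅ Z^3
Ȟ^1 = (20 − 12) − 8 = 0, so Ȟ^1 ≅ 0
Ȟ^2 = (20 − 8) − 12 = 0, so Ȟ^2 ≅ 0

Ȟ^0 ≅ Z^3, Ȟ^1 ≅ 0, Ȟ^2 ≅ 0


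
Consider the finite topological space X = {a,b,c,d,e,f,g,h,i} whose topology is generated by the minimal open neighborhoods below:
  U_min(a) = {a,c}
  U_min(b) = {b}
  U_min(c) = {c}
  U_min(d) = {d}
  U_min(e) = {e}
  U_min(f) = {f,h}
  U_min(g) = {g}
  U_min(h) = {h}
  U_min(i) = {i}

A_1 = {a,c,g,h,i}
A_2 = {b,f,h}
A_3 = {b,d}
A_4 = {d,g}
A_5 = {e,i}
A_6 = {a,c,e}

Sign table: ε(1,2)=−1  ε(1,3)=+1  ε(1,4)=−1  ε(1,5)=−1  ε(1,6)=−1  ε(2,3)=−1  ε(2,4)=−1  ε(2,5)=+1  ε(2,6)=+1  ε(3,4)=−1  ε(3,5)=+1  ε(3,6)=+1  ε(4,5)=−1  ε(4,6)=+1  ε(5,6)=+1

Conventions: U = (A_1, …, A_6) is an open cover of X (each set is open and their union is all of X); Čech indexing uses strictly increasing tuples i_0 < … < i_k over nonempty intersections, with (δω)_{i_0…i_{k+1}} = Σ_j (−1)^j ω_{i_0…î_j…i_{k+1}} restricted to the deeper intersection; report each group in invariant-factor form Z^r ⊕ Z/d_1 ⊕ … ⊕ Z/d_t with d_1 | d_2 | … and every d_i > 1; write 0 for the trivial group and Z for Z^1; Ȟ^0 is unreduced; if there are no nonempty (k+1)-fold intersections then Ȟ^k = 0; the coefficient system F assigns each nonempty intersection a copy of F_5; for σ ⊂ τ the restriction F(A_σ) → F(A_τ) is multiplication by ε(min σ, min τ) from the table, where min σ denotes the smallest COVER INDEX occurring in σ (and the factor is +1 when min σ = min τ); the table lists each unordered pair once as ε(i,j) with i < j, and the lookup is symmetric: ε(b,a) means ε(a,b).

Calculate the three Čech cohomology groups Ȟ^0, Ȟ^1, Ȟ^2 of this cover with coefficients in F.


nonempty overlaps:
  A12={h} A14={g} A15={i} A16={a,c} A23={b} A34={d} A56={e}
C dims 6,7; δ0: rk_F5 5
degree 0: 6−5−0 = 1 → Ȟ^0 ≅ Z/5
degree 1: 7−0−5 = 2 → Ȟ^1 ≅ Z/5 ⊕ Z/5
degree 2: 0−0−0 = 0 → Ȟ^2 ≅ 0

Ȟ^0(U;F) ≅ Z/5, Ȟ^1(U;F) ≅ Z/5 ⊕ Z/5, Ȟ^2(U;F) ≅ 0


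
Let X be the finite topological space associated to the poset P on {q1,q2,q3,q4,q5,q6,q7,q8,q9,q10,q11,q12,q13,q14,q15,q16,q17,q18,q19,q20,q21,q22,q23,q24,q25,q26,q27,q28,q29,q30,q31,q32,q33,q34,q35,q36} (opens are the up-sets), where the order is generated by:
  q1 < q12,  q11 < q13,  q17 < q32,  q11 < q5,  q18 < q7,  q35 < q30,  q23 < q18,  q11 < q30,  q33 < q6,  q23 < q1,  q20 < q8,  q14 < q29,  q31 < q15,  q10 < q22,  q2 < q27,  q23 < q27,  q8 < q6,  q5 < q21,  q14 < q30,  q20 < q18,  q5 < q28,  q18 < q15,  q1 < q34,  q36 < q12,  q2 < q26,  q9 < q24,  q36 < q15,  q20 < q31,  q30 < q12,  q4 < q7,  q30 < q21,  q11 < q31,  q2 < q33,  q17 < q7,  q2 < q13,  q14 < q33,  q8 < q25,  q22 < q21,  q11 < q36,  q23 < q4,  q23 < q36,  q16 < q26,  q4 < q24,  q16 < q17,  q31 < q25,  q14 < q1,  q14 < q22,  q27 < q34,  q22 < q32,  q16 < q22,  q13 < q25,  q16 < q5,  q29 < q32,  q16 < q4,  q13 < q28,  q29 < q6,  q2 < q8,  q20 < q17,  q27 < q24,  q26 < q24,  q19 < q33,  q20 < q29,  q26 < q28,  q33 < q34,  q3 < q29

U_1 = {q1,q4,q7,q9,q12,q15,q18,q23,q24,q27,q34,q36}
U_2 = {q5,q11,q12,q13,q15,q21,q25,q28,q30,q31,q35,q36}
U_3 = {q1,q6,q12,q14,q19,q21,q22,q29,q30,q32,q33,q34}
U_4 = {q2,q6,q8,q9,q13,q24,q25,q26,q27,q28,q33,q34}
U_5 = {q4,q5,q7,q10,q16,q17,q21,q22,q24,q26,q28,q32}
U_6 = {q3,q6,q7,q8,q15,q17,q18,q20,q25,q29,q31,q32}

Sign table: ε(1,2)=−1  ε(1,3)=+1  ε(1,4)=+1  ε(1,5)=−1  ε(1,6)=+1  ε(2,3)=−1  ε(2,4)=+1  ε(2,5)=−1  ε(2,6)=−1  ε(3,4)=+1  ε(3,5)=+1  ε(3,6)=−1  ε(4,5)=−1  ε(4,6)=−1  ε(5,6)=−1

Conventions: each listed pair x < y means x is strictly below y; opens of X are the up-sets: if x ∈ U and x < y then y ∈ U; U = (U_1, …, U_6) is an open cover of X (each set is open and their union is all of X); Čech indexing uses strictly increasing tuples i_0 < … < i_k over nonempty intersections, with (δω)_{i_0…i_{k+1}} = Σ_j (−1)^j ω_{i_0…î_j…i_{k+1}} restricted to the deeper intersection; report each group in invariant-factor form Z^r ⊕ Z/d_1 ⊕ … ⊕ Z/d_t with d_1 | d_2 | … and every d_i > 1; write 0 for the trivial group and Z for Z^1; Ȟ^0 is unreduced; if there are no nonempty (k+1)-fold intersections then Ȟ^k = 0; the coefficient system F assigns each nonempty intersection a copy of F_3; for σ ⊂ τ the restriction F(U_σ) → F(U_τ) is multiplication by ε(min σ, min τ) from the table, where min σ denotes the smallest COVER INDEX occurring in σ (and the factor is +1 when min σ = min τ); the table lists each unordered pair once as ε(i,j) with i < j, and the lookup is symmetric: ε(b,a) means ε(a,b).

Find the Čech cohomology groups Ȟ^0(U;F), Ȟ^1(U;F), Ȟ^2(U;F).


cover nerve:
  U12={q12,q15,q36} U13={q1,q12,q34} U14={q9,q24,q27,q34} U15={q4,q7,q24} U16={q7,q15,q18} U23={q12,q21,q30} U24={q13,q25,q28} U25={q5,q21,q28} U26={q15,q25,q31} U34={q6,q33,q34} U35={q21,q22,q32} U36={q6,q29,q32} U45={q24,q26,q28} U46={q6,q8,q25} U56={q7,q17,q32}
  U123={q12} U126={q15} U134={q34} U145={q24} U156={q7} U235={q21} U245={q28} U246={q25} U346={q6} U356={q32}
C dims 6,15,10; δ0: rk_F3 6; δ1: rk_F3 9
Ȟ^0: (6−6)−0=0 ⇒ 0
Ȟ^1: (15−9)−6=0 ⇒ 0
Ȟ^2: (10−0)−9=1 ⇒ Z/3

Ȟ^0(U;F) ≅ 0, Ȟ^1(U;F) ≅ 0, Ȟ^2(U;F) ≅ Z/3
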